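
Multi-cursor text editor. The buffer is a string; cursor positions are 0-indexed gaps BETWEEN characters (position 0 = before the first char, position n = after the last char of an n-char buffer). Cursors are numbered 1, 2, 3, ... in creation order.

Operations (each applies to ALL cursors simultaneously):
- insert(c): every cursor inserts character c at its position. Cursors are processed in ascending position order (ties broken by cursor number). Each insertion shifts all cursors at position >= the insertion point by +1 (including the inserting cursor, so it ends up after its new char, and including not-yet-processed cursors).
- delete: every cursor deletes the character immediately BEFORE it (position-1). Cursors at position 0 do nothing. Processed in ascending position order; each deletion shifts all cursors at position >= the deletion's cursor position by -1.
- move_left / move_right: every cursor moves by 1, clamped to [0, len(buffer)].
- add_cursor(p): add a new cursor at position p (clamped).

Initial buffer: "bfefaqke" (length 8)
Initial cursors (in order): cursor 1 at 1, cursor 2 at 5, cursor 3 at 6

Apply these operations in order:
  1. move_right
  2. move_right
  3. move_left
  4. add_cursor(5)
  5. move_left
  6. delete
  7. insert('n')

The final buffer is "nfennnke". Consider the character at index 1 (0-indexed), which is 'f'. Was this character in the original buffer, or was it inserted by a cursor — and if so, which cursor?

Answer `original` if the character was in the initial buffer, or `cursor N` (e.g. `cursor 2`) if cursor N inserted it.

Answer: original

Derivation:
After op 1 (move_right): buffer="bfefaqke" (len 8), cursors c1@2 c2@6 c3@7, authorship ........
After op 2 (move_right): buffer="bfefaqke" (len 8), cursors c1@3 c2@7 c3@8, authorship ........
After op 3 (move_left): buffer="bfefaqke" (len 8), cursors c1@2 c2@6 c3@7, authorship ........
After op 4 (add_cursor(5)): buffer="bfefaqke" (len 8), cursors c1@2 c4@5 c2@6 c3@7, authorship ........
After op 5 (move_left): buffer="bfefaqke" (len 8), cursors c1@1 c4@4 c2@5 c3@6, authorship ........
After op 6 (delete): buffer="feke" (len 4), cursors c1@0 c2@2 c3@2 c4@2, authorship ....
After op 7 (insert('n')): buffer="nfennnke" (len 8), cursors c1@1 c2@6 c3@6 c4@6, authorship 1..234..
Authorship (.=original, N=cursor N): 1 . . 2 3 4 . .
Index 1: author = original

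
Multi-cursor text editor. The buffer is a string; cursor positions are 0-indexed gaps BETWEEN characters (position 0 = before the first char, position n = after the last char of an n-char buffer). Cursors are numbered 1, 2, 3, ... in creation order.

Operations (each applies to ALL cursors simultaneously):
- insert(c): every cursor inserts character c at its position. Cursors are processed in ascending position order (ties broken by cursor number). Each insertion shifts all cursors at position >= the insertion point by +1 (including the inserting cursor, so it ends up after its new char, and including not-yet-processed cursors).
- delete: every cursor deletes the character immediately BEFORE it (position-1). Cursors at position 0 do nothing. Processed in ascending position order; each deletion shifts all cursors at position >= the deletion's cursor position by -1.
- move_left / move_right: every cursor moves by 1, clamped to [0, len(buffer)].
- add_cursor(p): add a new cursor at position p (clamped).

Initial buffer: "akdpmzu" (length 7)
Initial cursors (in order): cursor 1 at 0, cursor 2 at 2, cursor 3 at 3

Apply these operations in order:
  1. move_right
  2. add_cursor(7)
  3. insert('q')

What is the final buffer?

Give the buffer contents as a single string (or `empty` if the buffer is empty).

Answer: aqkdqpqmzuq

Derivation:
After op 1 (move_right): buffer="akdpmzu" (len 7), cursors c1@1 c2@3 c3@4, authorship .......
After op 2 (add_cursor(7)): buffer="akdpmzu" (len 7), cursors c1@1 c2@3 c3@4 c4@7, authorship .......
After op 3 (insert('q')): buffer="aqkdqpqmzuq" (len 11), cursors c1@2 c2@5 c3@7 c4@11, authorship .1..2.3...4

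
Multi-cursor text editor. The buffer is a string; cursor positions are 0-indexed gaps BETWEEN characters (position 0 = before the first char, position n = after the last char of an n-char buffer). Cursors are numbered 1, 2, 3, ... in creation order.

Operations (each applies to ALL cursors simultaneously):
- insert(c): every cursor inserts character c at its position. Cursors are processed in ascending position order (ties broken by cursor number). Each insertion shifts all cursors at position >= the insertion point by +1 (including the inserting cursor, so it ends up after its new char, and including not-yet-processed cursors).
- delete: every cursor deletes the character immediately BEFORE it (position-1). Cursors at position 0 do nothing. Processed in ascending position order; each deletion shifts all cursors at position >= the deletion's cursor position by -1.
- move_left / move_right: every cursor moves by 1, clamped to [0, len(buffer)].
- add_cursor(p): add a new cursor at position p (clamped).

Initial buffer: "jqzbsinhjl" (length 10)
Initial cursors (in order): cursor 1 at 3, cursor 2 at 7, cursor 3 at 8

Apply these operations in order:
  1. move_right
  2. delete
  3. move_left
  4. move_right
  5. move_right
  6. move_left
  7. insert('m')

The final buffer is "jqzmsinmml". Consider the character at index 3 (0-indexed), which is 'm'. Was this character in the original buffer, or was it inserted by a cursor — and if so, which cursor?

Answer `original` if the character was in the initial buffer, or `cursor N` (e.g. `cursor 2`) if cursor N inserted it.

Answer: cursor 1

Derivation:
After op 1 (move_right): buffer="jqzbsinhjl" (len 10), cursors c1@4 c2@8 c3@9, authorship ..........
After op 2 (delete): buffer="jqzsinl" (len 7), cursors c1@3 c2@6 c3@6, authorship .......
After op 3 (move_left): buffer="jqzsinl" (len 7), cursors c1@2 c2@5 c3@5, authorship .......
After op 4 (move_right): buffer="jqzsinl" (len 7), cursors c1@3 c2@6 c3@6, authorship .......
After op 5 (move_right): buffer="jqzsinl" (len 7), cursors c1@4 c2@7 c3@7, authorship .......
After op 6 (move_left): buffer="jqzsinl" (len 7), cursors c1@3 c2@6 c3@6, authorship .......
After op 7 (insert('m')): buffer="jqzmsinmml" (len 10), cursors c1@4 c2@9 c3@9, authorship ...1...23.
Authorship (.=original, N=cursor N): . . . 1 . . . 2 3 .
Index 3: author = 1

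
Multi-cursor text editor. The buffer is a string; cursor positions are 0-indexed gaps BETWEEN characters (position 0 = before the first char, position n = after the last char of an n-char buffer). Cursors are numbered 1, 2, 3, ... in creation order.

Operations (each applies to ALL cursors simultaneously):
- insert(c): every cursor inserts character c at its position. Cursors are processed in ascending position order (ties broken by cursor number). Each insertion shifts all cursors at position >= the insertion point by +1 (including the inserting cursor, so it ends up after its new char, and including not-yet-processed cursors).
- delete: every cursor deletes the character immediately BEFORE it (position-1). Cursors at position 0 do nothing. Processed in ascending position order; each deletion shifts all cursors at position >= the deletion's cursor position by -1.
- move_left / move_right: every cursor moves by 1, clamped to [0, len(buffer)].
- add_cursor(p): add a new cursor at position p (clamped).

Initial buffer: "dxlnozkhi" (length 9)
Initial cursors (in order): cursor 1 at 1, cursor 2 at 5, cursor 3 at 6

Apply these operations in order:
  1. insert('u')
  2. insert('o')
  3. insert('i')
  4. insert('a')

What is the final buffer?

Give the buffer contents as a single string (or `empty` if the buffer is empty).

After op 1 (insert('u')): buffer="duxlnouzukhi" (len 12), cursors c1@2 c2@7 c3@9, authorship .1....2.3...
After op 2 (insert('o')): buffer="duoxlnouozuokhi" (len 15), cursors c1@3 c2@9 c3@12, authorship .11....22.33...
After op 3 (insert('i')): buffer="duoixlnouoizuoikhi" (len 18), cursors c1@4 c2@11 c3@15, authorship .111....222.333...
After op 4 (insert('a')): buffer="duoiaxlnouoiazuoiakhi" (len 21), cursors c1@5 c2@13 c3@18, authorship .1111....2222.3333...

Answer: duoiaxlnouoiazuoiakhi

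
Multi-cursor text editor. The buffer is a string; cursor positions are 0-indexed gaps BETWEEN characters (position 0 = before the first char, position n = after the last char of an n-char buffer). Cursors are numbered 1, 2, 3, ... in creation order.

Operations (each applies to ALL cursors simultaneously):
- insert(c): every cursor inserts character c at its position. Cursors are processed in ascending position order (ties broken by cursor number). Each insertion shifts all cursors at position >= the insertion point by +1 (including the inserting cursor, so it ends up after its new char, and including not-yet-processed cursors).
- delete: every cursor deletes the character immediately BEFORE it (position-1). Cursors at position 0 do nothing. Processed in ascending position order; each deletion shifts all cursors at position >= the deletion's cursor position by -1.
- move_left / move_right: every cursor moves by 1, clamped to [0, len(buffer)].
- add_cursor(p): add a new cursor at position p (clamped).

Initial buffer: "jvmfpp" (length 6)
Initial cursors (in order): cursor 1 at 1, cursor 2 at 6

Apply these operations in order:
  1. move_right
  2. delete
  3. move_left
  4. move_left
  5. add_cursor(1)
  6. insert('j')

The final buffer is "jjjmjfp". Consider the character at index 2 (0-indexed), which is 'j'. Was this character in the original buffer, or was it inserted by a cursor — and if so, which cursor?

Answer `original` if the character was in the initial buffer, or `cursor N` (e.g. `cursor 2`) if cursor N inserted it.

Answer: cursor 3

Derivation:
After op 1 (move_right): buffer="jvmfpp" (len 6), cursors c1@2 c2@6, authorship ......
After op 2 (delete): buffer="jmfp" (len 4), cursors c1@1 c2@4, authorship ....
After op 3 (move_left): buffer="jmfp" (len 4), cursors c1@0 c2@3, authorship ....
After op 4 (move_left): buffer="jmfp" (len 4), cursors c1@0 c2@2, authorship ....
After op 5 (add_cursor(1)): buffer="jmfp" (len 4), cursors c1@0 c3@1 c2@2, authorship ....
After op 6 (insert('j')): buffer="jjjmjfp" (len 7), cursors c1@1 c3@3 c2@5, authorship 1.3.2..
Authorship (.=original, N=cursor N): 1 . 3 . 2 . .
Index 2: author = 3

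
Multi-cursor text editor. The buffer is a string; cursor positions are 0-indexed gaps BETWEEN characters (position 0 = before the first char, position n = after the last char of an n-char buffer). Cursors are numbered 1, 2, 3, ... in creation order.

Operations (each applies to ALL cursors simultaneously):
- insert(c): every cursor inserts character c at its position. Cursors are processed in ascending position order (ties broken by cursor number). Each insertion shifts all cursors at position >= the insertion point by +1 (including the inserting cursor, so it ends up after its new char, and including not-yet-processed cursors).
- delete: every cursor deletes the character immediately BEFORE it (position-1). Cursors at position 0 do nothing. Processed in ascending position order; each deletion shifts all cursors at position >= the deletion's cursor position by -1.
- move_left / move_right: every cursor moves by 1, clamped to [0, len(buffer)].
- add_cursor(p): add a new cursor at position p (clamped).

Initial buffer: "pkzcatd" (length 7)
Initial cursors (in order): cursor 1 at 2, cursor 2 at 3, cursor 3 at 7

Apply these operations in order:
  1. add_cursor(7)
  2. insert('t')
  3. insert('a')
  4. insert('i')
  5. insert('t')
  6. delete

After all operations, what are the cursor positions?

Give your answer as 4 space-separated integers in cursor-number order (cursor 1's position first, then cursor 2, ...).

Answer: 5 9 19 19

Derivation:
After op 1 (add_cursor(7)): buffer="pkzcatd" (len 7), cursors c1@2 c2@3 c3@7 c4@7, authorship .......
After op 2 (insert('t')): buffer="pktztcatdtt" (len 11), cursors c1@3 c2@5 c3@11 c4@11, authorship ..1.2....34
After op 3 (insert('a')): buffer="pktaztacatdttaa" (len 15), cursors c1@4 c2@7 c3@15 c4@15, authorship ..11.22....3434
After op 4 (insert('i')): buffer="pktaiztaicatdttaaii" (len 19), cursors c1@5 c2@9 c3@19 c4@19, authorship ..111.222....343434
After op 5 (insert('t')): buffer="pktaitztaitcatdttaaiitt" (len 23), cursors c1@6 c2@11 c3@23 c4@23, authorship ..1111.2222....34343434
After op 6 (delete): buffer="pktaiztaicatdttaaii" (len 19), cursors c1@5 c2@9 c3@19 c4@19, authorship ..111.222....343434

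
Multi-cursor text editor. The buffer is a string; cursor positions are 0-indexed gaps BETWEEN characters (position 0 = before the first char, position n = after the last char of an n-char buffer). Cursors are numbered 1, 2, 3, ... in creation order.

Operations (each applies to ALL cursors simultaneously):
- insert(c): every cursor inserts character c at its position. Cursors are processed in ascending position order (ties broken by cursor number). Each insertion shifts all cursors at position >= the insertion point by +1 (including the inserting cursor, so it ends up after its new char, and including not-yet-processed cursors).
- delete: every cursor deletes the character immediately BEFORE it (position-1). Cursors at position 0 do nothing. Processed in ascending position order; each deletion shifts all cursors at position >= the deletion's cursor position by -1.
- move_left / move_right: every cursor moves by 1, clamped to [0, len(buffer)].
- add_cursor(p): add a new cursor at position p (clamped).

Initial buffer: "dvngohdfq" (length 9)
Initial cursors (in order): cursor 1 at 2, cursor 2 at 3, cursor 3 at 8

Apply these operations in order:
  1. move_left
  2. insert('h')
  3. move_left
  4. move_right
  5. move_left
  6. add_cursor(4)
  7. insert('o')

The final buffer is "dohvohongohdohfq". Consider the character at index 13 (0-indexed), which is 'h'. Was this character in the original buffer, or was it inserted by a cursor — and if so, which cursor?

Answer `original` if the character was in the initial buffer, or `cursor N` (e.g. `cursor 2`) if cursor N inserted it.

Answer: cursor 3

Derivation:
After op 1 (move_left): buffer="dvngohdfq" (len 9), cursors c1@1 c2@2 c3@7, authorship .........
After op 2 (insert('h')): buffer="dhvhngohdhfq" (len 12), cursors c1@2 c2@4 c3@10, authorship .1.2.....3..
After op 3 (move_left): buffer="dhvhngohdhfq" (len 12), cursors c1@1 c2@3 c3@9, authorship .1.2.....3..
After op 4 (move_right): buffer="dhvhngohdhfq" (len 12), cursors c1@2 c2@4 c3@10, authorship .1.2.....3..
After op 5 (move_left): buffer="dhvhngohdhfq" (len 12), cursors c1@1 c2@3 c3@9, authorship .1.2.....3..
After op 6 (add_cursor(4)): buffer="dhvhngohdhfq" (len 12), cursors c1@1 c2@3 c4@4 c3@9, authorship .1.2.....3..
After op 7 (insert('o')): buffer="dohvohongohdohfq" (len 16), cursors c1@2 c2@5 c4@7 c3@13, authorship .11.224.....33..
Authorship (.=original, N=cursor N): . 1 1 . 2 2 4 . . . . . 3 3 . .
Index 13: author = 3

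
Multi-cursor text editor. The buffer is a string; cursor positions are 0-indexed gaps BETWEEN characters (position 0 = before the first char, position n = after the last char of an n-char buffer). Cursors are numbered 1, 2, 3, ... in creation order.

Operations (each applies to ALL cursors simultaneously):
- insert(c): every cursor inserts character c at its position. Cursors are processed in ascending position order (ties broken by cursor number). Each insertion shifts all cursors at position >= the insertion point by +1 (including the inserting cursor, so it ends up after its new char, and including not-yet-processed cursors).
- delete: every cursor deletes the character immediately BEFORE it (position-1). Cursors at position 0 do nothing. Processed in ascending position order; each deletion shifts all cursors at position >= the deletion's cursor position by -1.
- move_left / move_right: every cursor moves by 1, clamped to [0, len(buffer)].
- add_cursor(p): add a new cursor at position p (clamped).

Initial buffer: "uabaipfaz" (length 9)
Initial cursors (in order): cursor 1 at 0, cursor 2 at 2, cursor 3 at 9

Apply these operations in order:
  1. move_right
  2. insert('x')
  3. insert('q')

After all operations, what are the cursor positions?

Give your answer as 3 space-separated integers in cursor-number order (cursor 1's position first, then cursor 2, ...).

After op 1 (move_right): buffer="uabaipfaz" (len 9), cursors c1@1 c2@3 c3@9, authorship .........
After op 2 (insert('x')): buffer="uxabxaipfazx" (len 12), cursors c1@2 c2@5 c3@12, authorship .1..2......3
After op 3 (insert('q')): buffer="uxqabxqaipfazxq" (len 15), cursors c1@3 c2@7 c3@15, authorship .11..22......33

Answer: 3 7 15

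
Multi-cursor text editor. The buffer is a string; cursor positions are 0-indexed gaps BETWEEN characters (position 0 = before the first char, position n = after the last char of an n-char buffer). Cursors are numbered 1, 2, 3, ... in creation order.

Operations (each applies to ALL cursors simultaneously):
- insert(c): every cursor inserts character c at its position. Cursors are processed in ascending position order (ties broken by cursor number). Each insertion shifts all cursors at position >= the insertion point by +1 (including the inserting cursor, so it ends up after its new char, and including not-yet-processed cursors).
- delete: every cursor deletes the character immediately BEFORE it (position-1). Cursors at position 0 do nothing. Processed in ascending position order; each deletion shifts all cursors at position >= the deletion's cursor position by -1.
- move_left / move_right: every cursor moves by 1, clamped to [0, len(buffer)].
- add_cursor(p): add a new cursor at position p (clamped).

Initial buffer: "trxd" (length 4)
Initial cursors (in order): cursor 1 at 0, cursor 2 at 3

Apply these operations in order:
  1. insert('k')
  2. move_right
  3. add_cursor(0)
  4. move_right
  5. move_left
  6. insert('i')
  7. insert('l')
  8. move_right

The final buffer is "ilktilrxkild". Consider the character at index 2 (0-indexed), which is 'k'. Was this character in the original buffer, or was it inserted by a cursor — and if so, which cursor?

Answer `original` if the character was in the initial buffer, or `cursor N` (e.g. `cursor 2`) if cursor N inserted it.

After op 1 (insert('k')): buffer="ktrxkd" (len 6), cursors c1@1 c2@5, authorship 1...2.
After op 2 (move_right): buffer="ktrxkd" (len 6), cursors c1@2 c2@6, authorship 1...2.
After op 3 (add_cursor(0)): buffer="ktrxkd" (len 6), cursors c3@0 c1@2 c2@6, authorship 1...2.
After op 4 (move_right): buffer="ktrxkd" (len 6), cursors c3@1 c1@3 c2@6, authorship 1...2.
After op 5 (move_left): buffer="ktrxkd" (len 6), cursors c3@0 c1@2 c2@5, authorship 1...2.
After op 6 (insert('i')): buffer="iktirxkid" (len 9), cursors c3@1 c1@4 c2@8, authorship 31.1..22.
After op 7 (insert('l')): buffer="ilktilrxkild" (len 12), cursors c3@2 c1@6 c2@11, authorship 331.11..222.
After op 8 (move_right): buffer="ilktilrxkild" (len 12), cursors c3@3 c1@7 c2@12, authorship 331.11..222.
Authorship (.=original, N=cursor N): 3 3 1 . 1 1 . . 2 2 2 .
Index 2: author = 1

Answer: cursor 1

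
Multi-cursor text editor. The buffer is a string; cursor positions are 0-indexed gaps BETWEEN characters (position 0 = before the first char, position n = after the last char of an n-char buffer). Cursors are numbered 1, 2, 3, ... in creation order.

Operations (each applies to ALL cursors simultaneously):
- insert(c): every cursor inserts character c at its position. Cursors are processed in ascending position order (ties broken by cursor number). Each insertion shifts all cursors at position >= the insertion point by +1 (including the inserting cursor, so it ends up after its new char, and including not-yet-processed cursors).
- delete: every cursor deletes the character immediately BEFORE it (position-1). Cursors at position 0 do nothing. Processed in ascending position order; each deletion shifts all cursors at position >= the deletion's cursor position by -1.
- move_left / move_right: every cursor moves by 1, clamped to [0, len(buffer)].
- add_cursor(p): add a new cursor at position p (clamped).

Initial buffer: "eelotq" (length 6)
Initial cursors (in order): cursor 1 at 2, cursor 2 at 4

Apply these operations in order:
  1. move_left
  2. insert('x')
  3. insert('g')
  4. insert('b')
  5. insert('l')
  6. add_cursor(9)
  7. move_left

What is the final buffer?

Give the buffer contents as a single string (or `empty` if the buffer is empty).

After op 1 (move_left): buffer="eelotq" (len 6), cursors c1@1 c2@3, authorship ......
After op 2 (insert('x')): buffer="exelxotq" (len 8), cursors c1@2 c2@5, authorship .1..2...
After op 3 (insert('g')): buffer="exgelxgotq" (len 10), cursors c1@3 c2@7, authorship .11..22...
After op 4 (insert('b')): buffer="exgbelxgbotq" (len 12), cursors c1@4 c2@9, authorship .111..222...
After op 5 (insert('l')): buffer="exgblelxgblotq" (len 14), cursors c1@5 c2@11, authorship .1111..2222...
After op 6 (add_cursor(9)): buffer="exgblelxgblotq" (len 14), cursors c1@5 c3@9 c2@11, authorship .1111..2222...
After op 7 (move_left): buffer="exgblelxgblotq" (len 14), cursors c1@4 c3@8 c2@10, authorship .1111..2222...

Answer: exgblelxgblotq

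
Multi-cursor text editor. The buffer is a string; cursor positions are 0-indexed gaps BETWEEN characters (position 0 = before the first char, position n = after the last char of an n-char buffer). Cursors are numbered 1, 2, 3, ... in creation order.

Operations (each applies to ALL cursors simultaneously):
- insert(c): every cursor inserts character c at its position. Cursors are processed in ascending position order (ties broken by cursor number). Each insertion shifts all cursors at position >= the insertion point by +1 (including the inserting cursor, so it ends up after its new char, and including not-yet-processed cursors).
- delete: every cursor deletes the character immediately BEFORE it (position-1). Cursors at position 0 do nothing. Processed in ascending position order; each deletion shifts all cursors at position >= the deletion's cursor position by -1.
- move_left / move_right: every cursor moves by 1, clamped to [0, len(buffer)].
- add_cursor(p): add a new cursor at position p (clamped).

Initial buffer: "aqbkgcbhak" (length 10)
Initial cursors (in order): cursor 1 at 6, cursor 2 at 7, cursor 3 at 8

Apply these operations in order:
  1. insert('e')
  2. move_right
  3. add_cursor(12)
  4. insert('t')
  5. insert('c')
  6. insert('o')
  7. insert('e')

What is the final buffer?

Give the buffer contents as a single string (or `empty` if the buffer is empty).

After op 1 (insert('e')): buffer="aqbkgcebeheak" (len 13), cursors c1@7 c2@9 c3@11, authorship ......1.2.3..
After op 2 (move_right): buffer="aqbkgcebeheak" (len 13), cursors c1@8 c2@10 c3@12, authorship ......1.2.3..
After op 3 (add_cursor(12)): buffer="aqbkgcebeheak" (len 13), cursors c1@8 c2@10 c3@12 c4@12, authorship ......1.2.3..
After op 4 (insert('t')): buffer="aqbkgcebtehteattk" (len 17), cursors c1@9 c2@12 c3@16 c4@16, authorship ......1.12.23.34.
After op 5 (insert('c')): buffer="aqbkgcebtcehtceattcck" (len 21), cursors c1@10 c2@14 c3@20 c4@20, authorship ......1.112.223.3434.
After op 6 (insert('o')): buffer="aqbkgcebtcoehtcoeattccook" (len 25), cursors c1@11 c2@16 c3@24 c4@24, authorship ......1.1112.2223.343434.
After op 7 (insert('e')): buffer="aqbkgcebtcoeehtcoeeattccooeek" (len 29), cursors c1@12 c2@18 c3@28 c4@28, authorship ......1.11112.22223.34343434.

Answer: aqbkgcebtcoeehtcoeeattccooeek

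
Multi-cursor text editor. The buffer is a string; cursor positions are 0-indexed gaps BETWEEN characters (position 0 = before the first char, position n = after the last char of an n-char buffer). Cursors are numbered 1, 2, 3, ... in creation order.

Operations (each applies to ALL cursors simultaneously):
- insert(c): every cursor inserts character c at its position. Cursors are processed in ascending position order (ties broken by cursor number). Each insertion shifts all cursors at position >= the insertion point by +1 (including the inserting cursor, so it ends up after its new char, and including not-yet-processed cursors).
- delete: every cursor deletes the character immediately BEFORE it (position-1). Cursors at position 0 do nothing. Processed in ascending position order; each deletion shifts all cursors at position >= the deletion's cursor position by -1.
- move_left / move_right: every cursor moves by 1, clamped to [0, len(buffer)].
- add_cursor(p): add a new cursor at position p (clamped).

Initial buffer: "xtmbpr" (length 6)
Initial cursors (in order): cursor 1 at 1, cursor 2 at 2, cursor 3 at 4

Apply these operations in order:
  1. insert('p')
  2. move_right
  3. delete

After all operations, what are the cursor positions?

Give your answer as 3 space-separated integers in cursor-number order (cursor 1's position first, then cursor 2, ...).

After op 1 (insert('p')): buffer="xptpmbppr" (len 9), cursors c1@2 c2@4 c3@7, authorship .1.2..3..
After op 2 (move_right): buffer="xptpmbppr" (len 9), cursors c1@3 c2@5 c3@8, authorship .1.2..3..
After op 3 (delete): buffer="xppbpr" (len 6), cursors c1@2 c2@3 c3@5, authorship .12.3.

Answer: 2 3 5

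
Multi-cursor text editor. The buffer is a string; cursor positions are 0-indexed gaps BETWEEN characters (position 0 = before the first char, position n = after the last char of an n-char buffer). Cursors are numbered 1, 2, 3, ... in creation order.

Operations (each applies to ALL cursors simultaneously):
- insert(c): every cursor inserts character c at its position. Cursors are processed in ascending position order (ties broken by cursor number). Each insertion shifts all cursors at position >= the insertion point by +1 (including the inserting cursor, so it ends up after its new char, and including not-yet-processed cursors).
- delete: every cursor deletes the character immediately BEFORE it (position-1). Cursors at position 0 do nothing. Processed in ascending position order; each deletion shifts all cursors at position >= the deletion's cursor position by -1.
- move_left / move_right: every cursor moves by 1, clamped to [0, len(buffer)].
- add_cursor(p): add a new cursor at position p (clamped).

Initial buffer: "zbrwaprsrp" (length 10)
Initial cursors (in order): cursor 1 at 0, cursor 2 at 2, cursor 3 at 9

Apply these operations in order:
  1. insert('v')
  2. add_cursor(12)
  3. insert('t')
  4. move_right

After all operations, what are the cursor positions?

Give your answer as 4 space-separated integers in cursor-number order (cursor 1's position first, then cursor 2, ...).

After op 1 (insert('v')): buffer="vzbvrwaprsrvp" (len 13), cursors c1@1 c2@4 c3@12, authorship 1..2.......3.
After op 2 (add_cursor(12)): buffer="vzbvrwaprsrvp" (len 13), cursors c1@1 c2@4 c3@12 c4@12, authorship 1..2.......3.
After op 3 (insert('t')): buffer="vtzbvtrwaprsrvttp" (len 17), cursors c1@2 c2@6 c3@16 c4@16, authorship 11..22.......334.
After op 4 (move_right): buffer="vtzbvtrwaprsrvttp" (len 17), cursors c1@3 c2@7 c3@17 c4@17, authorship 11..22.......334.

Answer: 3 7 17 17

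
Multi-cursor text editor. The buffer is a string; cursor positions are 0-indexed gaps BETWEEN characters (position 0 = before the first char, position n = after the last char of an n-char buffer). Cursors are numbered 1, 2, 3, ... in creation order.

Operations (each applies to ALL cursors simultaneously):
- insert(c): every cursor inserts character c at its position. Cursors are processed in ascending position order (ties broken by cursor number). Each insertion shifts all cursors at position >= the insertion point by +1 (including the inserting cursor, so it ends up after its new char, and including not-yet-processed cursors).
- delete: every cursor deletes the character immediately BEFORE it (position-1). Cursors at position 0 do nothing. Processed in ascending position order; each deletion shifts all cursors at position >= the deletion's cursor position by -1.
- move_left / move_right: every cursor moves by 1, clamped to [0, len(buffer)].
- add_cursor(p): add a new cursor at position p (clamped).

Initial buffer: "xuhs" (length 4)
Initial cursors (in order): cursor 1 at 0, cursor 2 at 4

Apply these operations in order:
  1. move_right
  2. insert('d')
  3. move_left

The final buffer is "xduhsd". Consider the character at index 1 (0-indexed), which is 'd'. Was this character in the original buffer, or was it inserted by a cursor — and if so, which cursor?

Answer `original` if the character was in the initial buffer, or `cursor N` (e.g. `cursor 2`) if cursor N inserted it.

Answer: cursor 1

Derivation:
After op 1 (move_right): buffer="xuhs" (len 4), cursors c1@1 c2@4, authorship ....
After op 2 (insert('d')): buffer="xduhsd" (len 6), cursors c1@2 c2@6, authorship .1...2
After op 3 (move_left): buffer="xduhsd" (len 6), cursors c1@1 c2@5, authorship .1...2
Authorship (.=original, N=cursor N): . 1 . . . 2
Index 1: author = 1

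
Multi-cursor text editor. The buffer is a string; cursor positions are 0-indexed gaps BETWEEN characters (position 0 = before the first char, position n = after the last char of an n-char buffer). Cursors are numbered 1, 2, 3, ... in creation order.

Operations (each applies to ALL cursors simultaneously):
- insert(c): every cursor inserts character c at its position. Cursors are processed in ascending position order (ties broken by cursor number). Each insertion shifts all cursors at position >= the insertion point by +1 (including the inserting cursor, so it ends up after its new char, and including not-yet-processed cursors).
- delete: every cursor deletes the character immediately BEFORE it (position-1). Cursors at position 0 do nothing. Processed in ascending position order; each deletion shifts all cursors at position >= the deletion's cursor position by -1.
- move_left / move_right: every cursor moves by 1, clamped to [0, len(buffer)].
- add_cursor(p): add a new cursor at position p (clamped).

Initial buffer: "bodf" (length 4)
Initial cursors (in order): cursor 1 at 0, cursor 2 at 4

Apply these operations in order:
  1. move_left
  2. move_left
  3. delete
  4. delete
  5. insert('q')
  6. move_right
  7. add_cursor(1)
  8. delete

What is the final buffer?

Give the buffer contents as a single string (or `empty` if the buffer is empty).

Answer: f

Derivation:
After op 1 (move_left): buffer="bodf" (len 4), cursors c1@0 c2@3, authorship ....
After op 2 (move_left): buffer="bodf" (len 4), cursors c1@0 c2@2, authorship ....
After op 3 (delete): buffer="bdf" (len 3), cursors c1@0 c2@1, authorship ...
After op 4 (delete): buffer="df" (len 2), cursors c1@0 c2@0, authorship ..
After op 5 (insert('q')): buffer="qqdf" (len 4), cursors c1@2 c2@2, authorship 12..
After op 6 (move_right): buffer="qqdf" (len 4), cursors c1@3 c2@3, authorship 12..
After op 7 (add_cursor(1)): buffer="qqdf" (len 4), cursors c3@1 c1@3 c2@3, authorship 12..
After op 8 (delete): buffer="f" (len 1), cursors c1@0 c2@0 c3@0, authorship .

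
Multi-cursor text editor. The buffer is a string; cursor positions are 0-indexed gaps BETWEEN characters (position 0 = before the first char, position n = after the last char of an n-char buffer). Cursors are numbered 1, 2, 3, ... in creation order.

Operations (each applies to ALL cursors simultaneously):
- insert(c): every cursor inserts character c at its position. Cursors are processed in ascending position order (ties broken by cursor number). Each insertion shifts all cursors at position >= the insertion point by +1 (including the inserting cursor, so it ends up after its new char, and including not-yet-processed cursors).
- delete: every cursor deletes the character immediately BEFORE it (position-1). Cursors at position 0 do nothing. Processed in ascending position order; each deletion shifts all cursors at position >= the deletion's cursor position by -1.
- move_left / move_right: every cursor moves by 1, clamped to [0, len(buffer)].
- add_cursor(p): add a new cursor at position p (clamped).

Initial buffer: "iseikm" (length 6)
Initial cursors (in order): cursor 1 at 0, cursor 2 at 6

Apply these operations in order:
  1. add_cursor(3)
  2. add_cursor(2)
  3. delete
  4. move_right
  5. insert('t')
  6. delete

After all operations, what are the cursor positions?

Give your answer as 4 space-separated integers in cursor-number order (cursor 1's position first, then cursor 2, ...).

Answer: 1 3 2 2

Derivation:
After op 1 (add_cursor(3)): buffer="iseikm" (len 6), cursors c1@0 c3@3 c2@6, authorship ......
After op 2 (add_cursor(2)): buffer="iseikm" (len 6), cursors c1@0 c4@2 c3@3 c2@6, authorship ......
After op 3 (delete): buffer="iik" (len 3), cursors c1@0 c3@1 c4@1 c2@3, authorship ...
After op 4 (move_right): buffer="iik" (len 3), cursors c1@1 c3@2 c4@2 c2@3, authorship ...
After op 5 (insert('t')): buffer="itittkt" (len 7), cursors c1@2 c3@5 c4@5 c2@7, authorship .1.34.2
After op 6 (delete): buffer="iik" (len 3), cursors c1@1 c3@2 c4@2 c2@3, authorship ...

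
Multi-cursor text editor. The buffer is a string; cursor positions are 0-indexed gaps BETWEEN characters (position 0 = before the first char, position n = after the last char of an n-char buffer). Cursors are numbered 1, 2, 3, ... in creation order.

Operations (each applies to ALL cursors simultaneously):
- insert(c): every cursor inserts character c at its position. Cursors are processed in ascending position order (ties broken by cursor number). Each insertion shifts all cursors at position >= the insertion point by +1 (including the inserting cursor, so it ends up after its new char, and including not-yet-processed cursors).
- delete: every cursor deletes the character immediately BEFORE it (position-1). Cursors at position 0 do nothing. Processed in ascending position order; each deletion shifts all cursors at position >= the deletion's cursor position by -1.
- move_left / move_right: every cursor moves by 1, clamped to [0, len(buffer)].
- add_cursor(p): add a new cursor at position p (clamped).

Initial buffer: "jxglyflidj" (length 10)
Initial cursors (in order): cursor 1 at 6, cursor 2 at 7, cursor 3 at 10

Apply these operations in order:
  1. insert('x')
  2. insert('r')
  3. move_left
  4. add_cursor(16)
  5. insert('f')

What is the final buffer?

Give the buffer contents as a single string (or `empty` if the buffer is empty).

After op 1 (insert('x')): buffer="jxglyfxlxidjx" (len 13), cursors c1@7 c2@9 c3@13, authorship ......1.2...3
After op 2 (insert('r')): buffer="jxglyfxrlxridjxr" (len 16), cursors c1@8 c2@11 c3@16, authorship ......11.22...33
After op 3 (move_left): buffer="jxglyfxrlxridjxr" (len 16), cursors c1@7 c2@10 c3@15, authorship ......11.22...33
After op 4 (add_cursor(16)): buffer="jxglyfxrlxridjxr" (len 16), cursors c1@7 c2@10 c3@15 c4@16, authorship ......11.22...33
After op 5 (insert('f')): buffer="jxglyfxfrlxfridjxfrf" (len 20), cursors c1@8 c2@12 c3@18 c4@20, authorship ......111.222...3334

Answer: jxglyfxfrlxfridjxfrf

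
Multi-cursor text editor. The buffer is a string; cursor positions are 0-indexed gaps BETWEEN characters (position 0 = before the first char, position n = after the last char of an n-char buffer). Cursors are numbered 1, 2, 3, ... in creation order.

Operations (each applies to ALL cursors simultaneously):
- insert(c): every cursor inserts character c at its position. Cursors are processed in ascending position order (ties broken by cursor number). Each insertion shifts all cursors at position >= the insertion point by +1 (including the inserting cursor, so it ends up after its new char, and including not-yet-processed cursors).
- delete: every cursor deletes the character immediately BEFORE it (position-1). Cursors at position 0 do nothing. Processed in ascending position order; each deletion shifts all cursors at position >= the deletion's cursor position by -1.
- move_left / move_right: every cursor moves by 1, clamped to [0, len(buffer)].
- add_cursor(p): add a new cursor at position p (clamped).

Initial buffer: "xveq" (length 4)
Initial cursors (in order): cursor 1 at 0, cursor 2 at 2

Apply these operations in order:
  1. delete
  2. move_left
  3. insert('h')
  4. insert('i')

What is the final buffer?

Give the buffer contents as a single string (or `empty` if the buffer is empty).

Answer: hhiixeq

Derivation:
After op 1 (delete): buffer="xeq" (len 3), cursors c1@0 c2@1, authorship ...
After op 2 (move_left): buffer="xeq" (len 3), cursors c1@0 c2@0, authorship ...
After op 3 (insert('h')): buffer="hhxeq" (len 5), cursors c1@2 c2@2, authorship 12...
After op 4 (insert('i')): buffer="hhiixeq" (len 7), cursors c1@4 c2@4, authorship 1212...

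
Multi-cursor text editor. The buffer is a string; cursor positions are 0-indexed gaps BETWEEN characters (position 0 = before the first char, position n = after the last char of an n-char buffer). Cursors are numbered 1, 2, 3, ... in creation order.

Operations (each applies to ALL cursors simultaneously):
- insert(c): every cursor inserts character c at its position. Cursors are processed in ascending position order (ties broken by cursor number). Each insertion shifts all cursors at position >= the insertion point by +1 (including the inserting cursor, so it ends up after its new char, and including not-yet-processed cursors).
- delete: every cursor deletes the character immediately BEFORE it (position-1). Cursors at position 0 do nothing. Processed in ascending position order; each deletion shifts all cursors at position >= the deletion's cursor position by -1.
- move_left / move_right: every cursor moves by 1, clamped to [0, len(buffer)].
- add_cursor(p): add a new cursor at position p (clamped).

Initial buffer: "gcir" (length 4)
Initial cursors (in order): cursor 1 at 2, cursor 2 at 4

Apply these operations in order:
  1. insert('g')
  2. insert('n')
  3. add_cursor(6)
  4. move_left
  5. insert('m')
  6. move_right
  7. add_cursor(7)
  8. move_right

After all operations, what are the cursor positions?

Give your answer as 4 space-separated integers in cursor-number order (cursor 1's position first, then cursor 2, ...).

After op 1 (insert('g')): buffer="gcgirg" (len 6), cursors c1@3 c2@6, authorship ..1..2
After op 2 (insert('n')): buffer="gcgnirgn" (len 8), cursors c1@4 c2@8, authorship ..11..22
After op 3 (add_cursor(6)): buffer="gcgnirgn" (len 8), cursors c1@4 c3@6 c2@8, authorship ..11..22
After op 4 (move_left): buffer="gcgnirgn" (len 8), cursors c1@3 c3@5 c2@7, authorship ..11..22
After op 5 (insert('m')): buffer="gcgmnimrgmn" (len 11), cursors c1@4 c3@7 c2@10, authorship ..111.3.222
After op 6 (move_right): buffer="gcgmnimrgmn" (len 11), cursors c1@5 c3@8 c2@11, authorship ..111.3.222
After op 7 (add_cursor(7)): buffer="gcgmnimrgmn" (len 11), cursors c1@5 c4@7 c3@8 c2@11, authorship ..111.3.222
After op 8 (move_right): buffer="gcgmnimrgmn" (len 11), cursors c1@6 c4@8 c3@9 c2@11, authorship ..111.3.222

Answer: 6 11 9 8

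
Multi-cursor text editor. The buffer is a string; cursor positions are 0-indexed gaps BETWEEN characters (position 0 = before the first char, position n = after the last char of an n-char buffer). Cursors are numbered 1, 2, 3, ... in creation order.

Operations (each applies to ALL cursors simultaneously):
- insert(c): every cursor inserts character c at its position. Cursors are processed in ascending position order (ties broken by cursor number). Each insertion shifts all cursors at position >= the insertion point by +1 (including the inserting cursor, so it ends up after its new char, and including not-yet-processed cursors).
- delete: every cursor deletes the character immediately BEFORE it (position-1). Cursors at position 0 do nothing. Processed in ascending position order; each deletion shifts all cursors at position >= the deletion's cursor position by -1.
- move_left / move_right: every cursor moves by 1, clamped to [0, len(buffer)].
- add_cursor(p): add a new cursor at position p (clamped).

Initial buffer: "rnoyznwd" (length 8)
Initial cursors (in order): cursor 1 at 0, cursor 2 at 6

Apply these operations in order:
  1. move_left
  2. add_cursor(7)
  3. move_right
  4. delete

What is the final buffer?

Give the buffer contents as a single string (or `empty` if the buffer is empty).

After op 1 (move_left): buffer="rnoyznwd" (len 8), cursors c1@0 c2@5, authorship ........
After op 2 (add_cursor(7)): buffer="rnoyznwd" (len 8), cursors c1@0 c2@5 c3@7, authorship ........
After op 3 (move_right): buffer="rnoyznwd" (len 8), cursors c1@1 c2@6 c3@8, authorship ........
After op 4 (delete): buffer="noyzw" (len 5), cursors c1@0 c2@4 c3@5, authorship .....

Answer: noyzw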